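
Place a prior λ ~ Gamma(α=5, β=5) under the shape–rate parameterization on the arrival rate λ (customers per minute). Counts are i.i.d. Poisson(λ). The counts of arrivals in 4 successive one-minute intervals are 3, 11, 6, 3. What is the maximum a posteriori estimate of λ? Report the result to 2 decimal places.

λ̂_MAP = 3.00

Σxᵢ = 3+11+6+3 = 23, with n = 4.
Posterior ∝ λ^4e^(−5λ) · λ^23e^(−4λ) = λ^27e^(−9λ), i.e. Gamma(shape=28, rate=9).
The mode of a Gamma(a, b) with a ≥ 1 (shape–rate) is (a−1)/b = 27/9 ≈ 3.00.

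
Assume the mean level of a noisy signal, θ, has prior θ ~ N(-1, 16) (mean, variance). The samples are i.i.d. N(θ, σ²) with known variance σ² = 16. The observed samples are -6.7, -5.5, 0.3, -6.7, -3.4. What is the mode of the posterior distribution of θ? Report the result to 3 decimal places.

θ̂_MAP = -3.833

n = 5; x̄ = ((-6.7) + (-5.5) + 0.3 + (-6.7) + (-3.4))/5 = -22/5 = -4.4.
For a Normal prior and Normal likelihood with known variance, the posterior is Normal; its mode equals its mean, the precision-weighted average.
Prior precision 1/σ₀² = 1/16 = 0.0625; data precision n/σ² = 5/16 = 0.3125.
θ̂ = (0.0625·(-1) + 0.3125·(-4.4)) / (0.0625 + 0.3125) = (-1.4375)/0.375 = -23/6 ≈ -3.833.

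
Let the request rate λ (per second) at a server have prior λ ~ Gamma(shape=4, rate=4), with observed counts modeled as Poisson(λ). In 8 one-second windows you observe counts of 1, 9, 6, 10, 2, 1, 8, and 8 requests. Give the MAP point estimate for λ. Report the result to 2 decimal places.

λ̂_MAP = 4.00

Σxᵢ = 1+9+6+10+2+1+8+8 = 45, with n = 8.
Posterior ∝ λ^3e^(−4λ) · λ^45e^(−8λ) = λ^48e^(−12λ), i.e. Gamma(shape=49, rate=12).
The mode of a Gamma(a, b) with a ≥ 1 (shape–rate) is (a−1)/b = 48/12 ≈ 4.00.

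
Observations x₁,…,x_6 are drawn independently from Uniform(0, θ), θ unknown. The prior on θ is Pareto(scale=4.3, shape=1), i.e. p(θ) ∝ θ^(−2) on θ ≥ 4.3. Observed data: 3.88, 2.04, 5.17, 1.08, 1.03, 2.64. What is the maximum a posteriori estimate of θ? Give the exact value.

θ̂_MAP = 5.17

The Uniform(0, θ) likelihood is θ^(−n) for θ ≥ max(xᵢ), zero otherwise. Here max(xᵢ) = 5.17.
Posterior ∝ θ^(−2) · θ^(−6) = θ^(−8) on θ ≥ max(4.3, 5.17) = 5.17.
This density is strictly decreasing in θ, so the posterior mode lies at the lower boundary of the support.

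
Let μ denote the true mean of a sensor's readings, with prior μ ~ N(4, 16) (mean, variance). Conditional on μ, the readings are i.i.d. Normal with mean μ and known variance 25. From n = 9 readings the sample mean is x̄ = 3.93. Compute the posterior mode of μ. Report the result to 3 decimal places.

n = 9, x̄ = 3.93.
For a Normal prior and Normal likelihood with known variance, the posterior is Normal; its mode equals its mean, the precision-weighted average.
Prior precision 1/σ₀² = 1/16 = 0.0625; data precision n/σ² = 9/25 = 0.36.
μ̂ = (0.0625·4 + 0.36·3.93) / (0.0625 + 0.36) = 1.6648/0.4225 = 16648/4225 ≈ 3.940.

μ̂_MAP = 3.940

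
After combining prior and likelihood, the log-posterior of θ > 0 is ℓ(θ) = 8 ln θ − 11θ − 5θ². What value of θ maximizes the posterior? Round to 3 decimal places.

ℓ'(θ) = 8/θ − 11 − 10θ. Setting this to zero and multiplying by θ: 10θ² + 11θ − 8 = 0.
θ = (−11 + √(11² + 4·10·8)) / (2·10) = (−11 + √441) / 20 = (−11 + 21)/20 = 1/2.
ℓ''(θ) = −8/θ² − 10 < 0, confirming a maximum.

θ̂_MAP = 0.500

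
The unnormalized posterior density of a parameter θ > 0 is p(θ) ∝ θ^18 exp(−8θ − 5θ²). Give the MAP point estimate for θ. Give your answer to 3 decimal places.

ℓ'(θ) = 18/θ − 8 − 10θ. Setting this to zero and multiplying by θ: 10θ² + 8θ − 18 = 0.
θ = (−8 + √(8² + 4·10·18)) / (2·10) = (−8 + √784) / 20 = (−8 + 28)/20 = 1.
ℓ''(θ) = −18/θ² − 10 < 0, confirming a maximum.

θ̂_MAP = 1.000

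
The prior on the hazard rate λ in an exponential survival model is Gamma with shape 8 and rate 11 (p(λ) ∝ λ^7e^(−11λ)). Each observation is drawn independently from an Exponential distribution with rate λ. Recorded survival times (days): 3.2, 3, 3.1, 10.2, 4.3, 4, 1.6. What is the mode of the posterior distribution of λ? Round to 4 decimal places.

λ̂_MAP = 0.3465

The Exponential(rate=λ) likelihood is ∝ λ^n e^(−λΣtᵢ). Here n = 7 and Σtᵢ = 3.2 + 3 + 3.1 + 10.2 + 4.3 + 4 + 1.6 = 29.4.
Posterior ∝ λ^7e^(−11λ) · λ^7e^(−29.4λ) = λ^14e^(−40.4λ), i.e. Gamma(15, 40.4).
Mode = (a−1)/b = 14/40.4 ≈ 0.3465.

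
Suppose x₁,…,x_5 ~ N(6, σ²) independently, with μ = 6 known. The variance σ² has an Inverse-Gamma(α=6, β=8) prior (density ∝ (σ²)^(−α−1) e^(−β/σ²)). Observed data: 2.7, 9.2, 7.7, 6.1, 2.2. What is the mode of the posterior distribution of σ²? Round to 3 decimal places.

Sum of squared deviations about the known mean: SS = (2.7−6)² + (9.2−6)² + (7.7−6)² + (6.1−6)² + (2.2−6)² = 38.47.
The Normal likelihood contributes (σ²)^(−n/2) exp(−SS/(2σ²)), so the posterior is Inverse-Gamma(α + n/2, β + SS/2) = Inverse-Gamma(8.5, 27.235).
The mode of Inverse-Gamma(a, b) is b/(a+1) = 27.235/9.5 ≈ 2.867.

σ̂²_MAP = 2.867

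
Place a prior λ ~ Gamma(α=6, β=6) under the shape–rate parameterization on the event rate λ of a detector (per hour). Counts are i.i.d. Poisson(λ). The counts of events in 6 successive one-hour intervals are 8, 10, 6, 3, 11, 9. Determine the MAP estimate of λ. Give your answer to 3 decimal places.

Σxᵢ = 8+10+6+3+11+9 = 47, with n = 6.
Posterior ∝ λ^5e^(−6λ) · λ^47e^(−6λ) = λ^52e^(−12λ), i.e. Gamma(shape=53, rate=12).
The mode of a Gamma(a, b) with a ≥ 1 (shape–rate) is (a−1)/b = 52/12 ≈ 4.333.

λ̂_MAP = 4.333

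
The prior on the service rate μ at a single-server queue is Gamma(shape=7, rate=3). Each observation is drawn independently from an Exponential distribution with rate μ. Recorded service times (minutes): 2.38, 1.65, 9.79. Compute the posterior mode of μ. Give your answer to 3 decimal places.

μ̂_MAP = 0.535

The Exponential(rate=μ) likelihood is ∝ μ^n e^(−μΣtᵢ). Here n = 3 and Σtᵢ = 2.38 + 1.65 + 9.79 = 13.82.
Posterior ∝ μ^6e^(−3μ) · μ^3e^(−13.82μ) = μ^9e^(−16.82μ), i.e. Gamma(10, 16.82).
Mode = (a−1)/b = 9/16.82 ≈ 0.535.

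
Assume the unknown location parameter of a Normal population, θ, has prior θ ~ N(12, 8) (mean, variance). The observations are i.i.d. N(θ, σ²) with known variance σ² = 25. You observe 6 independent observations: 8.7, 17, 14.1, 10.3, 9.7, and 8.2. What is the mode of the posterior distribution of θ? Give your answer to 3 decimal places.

n = 6; x̄ = (8.7 + 17 + 14.1 + 10.3 + 9.7 + 8.2)/6 = 68/6 = 34/3 ≈ 11.3333.
For a Normal prior and Normal likelihood with known variance, the posterior is Normal; its mode equals its mean, the precision-weighted average.
Prior precision 1/σ₀² = 1/8 = 0.125; data precision n/σ² = 6/25 = 0.24.
θ̂ = (0.125·12 + 0.24·(34/3)) / (0.125 + 0.24) = 4.22/0.365 = 844/73 ≈ 11.562.

θ̂_MAP = 11.562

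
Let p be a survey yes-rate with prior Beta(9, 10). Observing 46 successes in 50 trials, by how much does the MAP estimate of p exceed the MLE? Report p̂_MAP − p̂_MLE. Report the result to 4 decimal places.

MAP − MLE = -0.1140

Posterior is Beta(55, 14); MAP = (55−1)/(69−2) = 54/67 ≈ 0.80597.
MLE ignores the prior: p̂_MLE = k/n = 46/50 ≈ 0.92000.
Difference = 54/67 − 46/50 = -191/1675 ≈ -0.1140.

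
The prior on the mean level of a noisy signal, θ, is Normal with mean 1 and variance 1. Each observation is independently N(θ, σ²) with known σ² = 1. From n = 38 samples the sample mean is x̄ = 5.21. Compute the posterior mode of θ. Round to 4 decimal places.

θ̂_MAP = 5.1021

n = 38, x̄ = 5.21.
For a Normal prior and Normal likelihood with known variance, the posterior is Normal; its mode equals its mean, the precision-weighted average.
Prior precision 1/σ₀² = 1/1 = 1; data precision n/σ² = 38/1 = 38.
θ̂ = (1·1 + 38·5.21) / (1 + 38) = 198.98/39 = 9949/1950 ≈ 5.1021.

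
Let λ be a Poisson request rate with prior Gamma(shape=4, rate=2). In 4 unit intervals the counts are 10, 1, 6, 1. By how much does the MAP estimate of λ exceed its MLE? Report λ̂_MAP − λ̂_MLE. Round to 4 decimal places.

MAP − MLE = -1.0000

Σxᵢ = 18. Posterior is Gamma(22, 6); MAP = (22−1)/6 = 21/6 ≈ 3.50000.
MLE = x̄ = 18/4 ≈ 4.50000.
Difference = 21/6 − 18/4 = -1 ≈ -1.0000.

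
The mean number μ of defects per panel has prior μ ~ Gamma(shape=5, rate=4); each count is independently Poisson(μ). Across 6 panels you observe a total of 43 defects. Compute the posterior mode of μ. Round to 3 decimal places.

Σxᵢ = 43, n = 6.
Posterior ∝ μ^4e^(−4μ) · μ^43e^(−6μ) = μ^47e^(−10μ), i.e. Gamma(shape=48, rate=10).
The mode of a Gamma(a, b) with a ≥ 1 (shape–rate) is (a−1)/b = 47/10 ≈ 4.700.

μ̂_MAP = 4.700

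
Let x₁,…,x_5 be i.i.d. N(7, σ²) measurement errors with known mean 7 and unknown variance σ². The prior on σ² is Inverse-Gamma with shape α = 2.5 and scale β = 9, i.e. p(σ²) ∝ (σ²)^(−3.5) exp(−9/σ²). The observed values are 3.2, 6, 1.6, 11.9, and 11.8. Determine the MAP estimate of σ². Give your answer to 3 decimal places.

σ̂²_MAP = 9.138

Sum of squared deviations about the known mean: SS = (3.2−7)² + (6−7)² + (1.6−7)² + (11.9−7)² + (11.8−7)² = 91.65.
The Normal likelihood contributes (σ²)^(−n/2) exp(−SS/(2σ²)), so the posterior is Inverse-Gamma(α + n/2, β + SS/2) = Inverse-Gamma(5, 54.825).
The mode of Inverse-Gamma(a, b) is b/(a+1) = 54.825/6 ≈ 9.138.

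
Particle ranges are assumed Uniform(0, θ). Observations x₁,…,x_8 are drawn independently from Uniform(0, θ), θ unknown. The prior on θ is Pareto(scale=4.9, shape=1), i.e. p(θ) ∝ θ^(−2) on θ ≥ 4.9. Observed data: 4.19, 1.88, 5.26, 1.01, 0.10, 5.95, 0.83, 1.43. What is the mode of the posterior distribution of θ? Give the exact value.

θ̂_MAP = 5.95

The Uniform(0, θ) likelihood is θ^(−n) for θ ≥ max(xᵢ), zero otherwise. Here max(xᵢ) = 5.95.
Posterior ∝ θ^(−2) · θ^(−8) = θ^(−10) on θ ≥ max(4.9, 5.95) = 5.95.
This density is strictly decreasing in θ, so the posterior mode lies at the lower boundary of the support.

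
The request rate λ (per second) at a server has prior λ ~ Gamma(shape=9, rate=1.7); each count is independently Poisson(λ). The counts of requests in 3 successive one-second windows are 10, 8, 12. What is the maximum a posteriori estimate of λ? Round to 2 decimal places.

λ̂_MAP = 8.09

Σxᵢ = 10+8+12 = 30, with n = 3.
Posterior ∝ λ^8e^(−1.7λ) · λ^30e^(−3λ) = λ^38e^(−4.7λ), i.e. Gamma(shape=39, rate=4.7).
The mode of a Gamma(a, b) with a ≥ 1 (shape–rate) is (a−1)/b = 38/4.7 ≈ 8.09.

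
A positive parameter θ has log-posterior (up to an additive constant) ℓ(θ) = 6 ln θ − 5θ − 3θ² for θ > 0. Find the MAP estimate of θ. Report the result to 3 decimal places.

θ̂_MAP = 0.667

ℓ'(θ) = 6/θ − 5 − 6θ. Setting this to zero and multiplying by θ: 6θ² + 5θ − 6 = 0.
θ = (−5 + √(5² + 4·6·6)) / (2·6) = (−5 + √169) / 12 = (−5 + 13)/12 = 2/3.
ℓ''(θ) = −6/θ² − 6 < 0, confirming a maximum.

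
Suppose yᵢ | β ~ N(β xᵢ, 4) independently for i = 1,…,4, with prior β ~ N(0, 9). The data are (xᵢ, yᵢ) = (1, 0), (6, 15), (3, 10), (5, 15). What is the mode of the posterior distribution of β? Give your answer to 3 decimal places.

log p(β | y) = −Σ(yᵢ − βxᵢ)²/(2·4) − β²/(2·9) + const.
Setting the derivative to zero: Σxᵢ(yᵢ − βxᵢ)/4 − β/9 = 0, so β = Σxᵢyᵢ / (Σxᵢ² + σ²/τ²).
Σxᵢyᵢ = 1·0 + 6·15 + 3·10 + 5·15 = 195; Σxᵢ² = 71; σ²/τ² = 4/9.
β̂_MAP = 195 / (71 + 4/9) = 195/(643/9) = 1755/643 ≈ 2.729.

β̂_MAP = 2.729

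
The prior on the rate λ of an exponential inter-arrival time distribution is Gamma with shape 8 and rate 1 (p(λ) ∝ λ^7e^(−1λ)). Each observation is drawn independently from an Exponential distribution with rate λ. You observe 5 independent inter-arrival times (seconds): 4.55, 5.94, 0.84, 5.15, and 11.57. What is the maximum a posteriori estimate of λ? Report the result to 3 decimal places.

λ̂_MAP = 0.413

The Exponential(rate=λ) likelihood is ∝ λ^n e^(−λΣtᵢ). Here n = 5 and Σtᵢ = 4.55 + 5.94 + 0.84 + 5.15 + 11.57 = 28.05.
Posterior ∝ λ^7e^(−1λ) · λ^5e^(−28.05λ) = λ^12e^(−29.05λ), i.e. Gamma(13, 29.05).
Mode = (a−1)/b = 12/29.05 ≈ 0.413.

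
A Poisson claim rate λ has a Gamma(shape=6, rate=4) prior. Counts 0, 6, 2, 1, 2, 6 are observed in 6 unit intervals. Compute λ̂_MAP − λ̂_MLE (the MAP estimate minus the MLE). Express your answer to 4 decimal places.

Σxᵢ = 17. Posterior is Gamma(23, 10); MAP = (23−1)/10 = 22/10 ≈ 2.20000.
MLE = x̄ = 17/6 ≈ 2.83333.
Difference = 22/10 − 17/6 = -19/30 ≈ -0.6333.

MAP − MLE = -0.6333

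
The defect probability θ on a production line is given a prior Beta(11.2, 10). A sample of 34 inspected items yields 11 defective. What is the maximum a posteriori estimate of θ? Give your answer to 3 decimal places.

Prior: Beta(11.2, 10).
Data: 11 successes in 34 trials. The binomial likelihood contributes θ^11(1−θ)^23, so the posterior is Beta(11.2+11, 10+23) = Beta(22.2, 33).
For Beta(a, b) with a, b > 1 the mode is (a−1)/(a+b−2) = 21.2/53.2 ≈ 0.398.

θ̂_MAP = 0.398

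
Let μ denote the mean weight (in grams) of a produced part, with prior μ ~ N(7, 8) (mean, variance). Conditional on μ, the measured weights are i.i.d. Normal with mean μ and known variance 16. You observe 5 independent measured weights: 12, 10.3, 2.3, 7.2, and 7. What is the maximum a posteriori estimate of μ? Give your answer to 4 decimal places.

μ̂_MAP = 7.5429

n = 5; x̄ = (12 + 10.3 + 2.3 + 7.2 + 7)/5 = 38.8/5 = 7.76.
For a Normal prior and Normal likelihood with known variance, the posterior is Normal; its mode equals its mean, the precision-weighted average.
Prior precision 1/σ₀² = 1/8 = 0.125; data precision n/σ² = 5/16 = 0.3125.
μ̂ = (0.125·7 + 0.3125·7.76) / (0.125 + 0.3125) = 3.3/0.4375 = 264/35 ≈ 7.5429.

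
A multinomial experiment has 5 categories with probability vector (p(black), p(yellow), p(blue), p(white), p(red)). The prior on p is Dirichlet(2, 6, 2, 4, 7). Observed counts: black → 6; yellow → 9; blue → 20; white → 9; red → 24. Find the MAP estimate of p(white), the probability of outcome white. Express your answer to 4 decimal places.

MAP estimate of p(white) = 0.1429

The posterior is Dirichlet(αᵢ + nᵢ) = Dirichlet(8, 15, 22, 13, 31).
For a Dirichlet(a₁,…,a_K) with all aᵢ > 1, the mode has j-th component (aⱼ − 1)/(Σaᵢ − K).
Here Σaᵢ = 89 and K = 5, so p(white) = (13 − 1)/(89 − 5) = 12/84 ≈ 0.1429.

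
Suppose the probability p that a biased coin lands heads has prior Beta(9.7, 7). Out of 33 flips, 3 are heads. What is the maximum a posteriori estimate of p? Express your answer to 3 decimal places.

p̂_MAP = 0.245

Prior: Beta(9.7, 7).
Data: 3 successes in 33 trials. The binomial likelihood contributes p^3(1−p)^30, so the posterior is Beta(9.7+3, 7+30) = Beta(12.7, 37).
For Beta(a, b) with a, b > 1 the mode is (a−1)/(a+b−2) = 11.7/47.7 ≈ 0.245.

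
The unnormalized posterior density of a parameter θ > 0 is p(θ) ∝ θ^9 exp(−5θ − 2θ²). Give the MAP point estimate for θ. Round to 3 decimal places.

ℓ'(θ) = 9/θ − 5 − 4θ. Setting this to zero and multiplying by θ: 4θ² + 5θ − 9 = 0.
θ = (−5 + √(5² + 4·4·9)) / (2·4) = (−5 + √169) / 8 = (−5 + 13)/8 = 1.
ℓ''(θ) = −9/θ² − 4 < 0, confirming a maximum.

θ̂_MAP = 1.000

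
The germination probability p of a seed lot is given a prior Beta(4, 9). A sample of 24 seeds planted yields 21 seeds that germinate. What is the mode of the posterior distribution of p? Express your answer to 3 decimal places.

p̂_MAP = 0.686

Prior: Beta(4, 9).
Data: 21 successes in 24 trials. The binomial likelihood contributes p^21(1−p)^3, so the posterior is Beta(4+21, 9+3) = Beta(25, 12).
For Beta(a, b) with a, b > 1 the mode is (a−1)/(a+b−2) = 24/35 ≈ 0.686.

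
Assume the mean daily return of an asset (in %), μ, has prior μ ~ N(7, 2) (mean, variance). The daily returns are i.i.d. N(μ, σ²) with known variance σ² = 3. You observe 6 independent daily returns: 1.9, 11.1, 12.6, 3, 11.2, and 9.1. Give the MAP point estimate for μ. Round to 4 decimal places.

μ̂_MAP = 7.9200

n = 6; x̄ = (1.9 + 11.1 + 12.6 + 3 + 11.2 + 9.1)/6 = 48.9/6 = 8.15.
For a Normal prior and Normal likelihood with known variance, the posterior is Normal; its mode equals its mean, the precision-weighted average.
Prior precision 1/σ₀² = 1/2 = 0.5; data precision n/σ² = 6/3 = 2.
μ̂ = (0.5·7 + 2·8.15) / (0.5 + 2) = 19.8/2.5 = 7.9200.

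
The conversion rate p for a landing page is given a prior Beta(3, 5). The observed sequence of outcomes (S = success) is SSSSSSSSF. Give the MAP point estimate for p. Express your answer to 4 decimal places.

p̂_MAP = 0.6667

Prior: Beta(3, 5).
Data: 8 successes in 9 trials (from the sequence). The binomial likelihood contributes p^8(1−p)^1, so the posterior is Beta(3+8, 5+1) = Beta(11, 6).
For Beta(a, b) with a, b > 1 the mode is (a−1)/(a+b−2) = 10/15 ≈ 0.6667.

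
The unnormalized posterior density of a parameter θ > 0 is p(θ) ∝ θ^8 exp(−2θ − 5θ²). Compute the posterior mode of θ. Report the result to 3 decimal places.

ℓ'(θ) = 8/θ − 2 − 10θ. Setting this to zero and multiplying by θ: 10θ² + 2θ − 8 = 0.
θ = (−2 + √(2² + 4·10·8)) / (2·10) = (−2 + √324) / 20 = (−2 + 18)/20 = 4/5.
ℓ''(θ) = −8/θ² − 10 < 0, confirming a maximum.

θ̂_MAP = 0.800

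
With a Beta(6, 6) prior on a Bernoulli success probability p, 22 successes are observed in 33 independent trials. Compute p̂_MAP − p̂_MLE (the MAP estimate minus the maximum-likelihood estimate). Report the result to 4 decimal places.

MAP − MLE = -0.0388

Posterior is Beta(28, 17); MAP = (28−1)/(45−2) = 27/43 ≈ 0.62791.
MLE ignores the prior: p̂_MLE = k/n = 22/33 ≈ 0.66667.
Difference = 27/43 − 22/33 = -5/129 ≈ -0.0388.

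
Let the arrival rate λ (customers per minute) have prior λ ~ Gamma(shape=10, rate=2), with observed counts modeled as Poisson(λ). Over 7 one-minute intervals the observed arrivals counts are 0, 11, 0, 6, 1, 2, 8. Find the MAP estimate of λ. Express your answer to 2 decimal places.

λ̂_MAP = 4.11

Σxᵢ = 0+11+0+6+1+2+8 = 28, with n = 7.
Posterior ∝ λ^9e^(−2λ) · λ^28e^(−7λ) = λ^37e^(−9λ), i.e. Gamma(shape=38, rate=9).
The mode of a Gamma(a, b) with a ≥ 1 (shape–rate) is (a−1)/b = 37/9 ≈ 4.11.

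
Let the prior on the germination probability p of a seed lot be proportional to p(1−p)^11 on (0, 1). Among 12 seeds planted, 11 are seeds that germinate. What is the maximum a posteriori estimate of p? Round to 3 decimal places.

p̂_MAP = 0.500

The prior density ∝ p(1−p)^11 is the kernel of Beta(2, 12).
Data: 11 successes in 12 trials. The binomial likelihood contributes p^11(1−p)^1, so the posterior is Beta(2+11, 12+1) = Beta(13, 13).
For Beta(a, b) with a, b > 1 the mode is (a−1)/(a+b−2) = 12/24 ≈ 0.500.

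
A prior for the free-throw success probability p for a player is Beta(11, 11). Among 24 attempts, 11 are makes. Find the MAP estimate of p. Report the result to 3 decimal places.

p̂_MAP = 0.477

Prior: Beta(11, 11).
Data: 11 successes in 24 trials. The binomial likelihood contributes p^11(1−p)^13, so the posterior is Beta(11+11, 11+13) = Beta(22, 24).
For Beta(a, b) with a, b > 1 the mode is (a−1)/(a+b−2) = 21/44 ≈ 0.477.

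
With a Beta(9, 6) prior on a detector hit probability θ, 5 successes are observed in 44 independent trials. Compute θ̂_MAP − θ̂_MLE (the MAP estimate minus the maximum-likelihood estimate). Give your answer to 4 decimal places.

Posterior is Beta(14, 45); MAP = (14−1)/(59−2) = 13/57 ≈ 0.22807.
MLE ignores the prior: θ̂_MLE = k/n = 5/44 ≈ 0.11364.
Difference = 13/57 − 5/44 = 287/2508 ≈ 0.1144.

MAP − MLE = 0.1144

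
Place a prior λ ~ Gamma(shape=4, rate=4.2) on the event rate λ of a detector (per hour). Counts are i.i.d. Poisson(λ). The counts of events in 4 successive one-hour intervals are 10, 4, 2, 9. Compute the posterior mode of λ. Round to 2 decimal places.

Σxᵢ = 10+4+2+9 = 25, with n = 4.
Posterior ∝ λ^3e^(−4.2λ) · λ^25e^(−4λ) = λ^28e^(−8.2λ), i.e. Gamma(shape=29, rate=8.2).
The mode of a Gamma(a, b) with a ≥ 1 (shape–rate) is (a−1)/b = 28/8.2 ≈ 3.41.

λ̂_MAP = 3.41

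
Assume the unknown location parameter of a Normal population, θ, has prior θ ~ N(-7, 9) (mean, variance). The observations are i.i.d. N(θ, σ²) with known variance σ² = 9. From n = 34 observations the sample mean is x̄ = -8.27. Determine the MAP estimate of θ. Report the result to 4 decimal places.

n = 34, x̄ = -8.27.
For a Normal prior and Normal likelihood with known variance, the posterior is Normal; its mode equals its mean, the precision-weighted average.
Prior precision 1/σ₀² = 1/9; data precision n/σ² = 34/9.
θ̂ = ((1/9)·(-7) + (34/9)·(-8.27)) / (1/9 + 34/9) = (-32.02)/(35/9) = -14409/1750 ≈ -8.2337.

θ̂_MAP = -8.2337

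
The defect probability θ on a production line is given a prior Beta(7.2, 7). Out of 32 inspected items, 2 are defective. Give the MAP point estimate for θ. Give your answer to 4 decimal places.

θ̂_MAP = 0.1855

Prior: Beta(7.2, 7).
Data: 2 successes in 32 trials. The binomial likelihood contributes θ^2(1−θ)^30, so the posterior is Beta(7.2+2, 7+30) = Beta(9.2, 37).
For Beta(a, b) with a, b > 1 the mode is (a−1)/(a+b−2) = 8.2/44.2 ≈ 0.1855.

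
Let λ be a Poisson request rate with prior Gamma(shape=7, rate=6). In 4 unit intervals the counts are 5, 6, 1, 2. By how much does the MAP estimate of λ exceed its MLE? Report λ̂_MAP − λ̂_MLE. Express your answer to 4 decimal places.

MAP − MLE = -1.5000

Σxᵢ = 14. Posterior is Gamma(21, 10); MAP = (21−1)/10 = 20/10 ≈ 2.00000.
MLE = x̄ = 14/4 ≈ 3.50000.
Difference = 20/10 − 14/4 = -3/2 ≈ -1.5000.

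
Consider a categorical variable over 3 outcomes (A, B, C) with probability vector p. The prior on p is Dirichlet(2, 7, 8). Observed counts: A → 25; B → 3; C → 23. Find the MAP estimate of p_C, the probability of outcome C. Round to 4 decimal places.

The posterior is Dirichlet(αᵢ + nᵢ) = Dirichlet(27, 10, 31).
For a Dirichlet(a₁,…,a_K) with all aᵢ > 1, the mode has j-th component (aⱼ − 1)/(Σaᵢ − K).
Here Σaᵢ = 68 and K = 3, so p_C = (31 − 1)/(68 − 3) = 30/65 ≈ 0.4615.

MAP estimate of p_C = 0.4615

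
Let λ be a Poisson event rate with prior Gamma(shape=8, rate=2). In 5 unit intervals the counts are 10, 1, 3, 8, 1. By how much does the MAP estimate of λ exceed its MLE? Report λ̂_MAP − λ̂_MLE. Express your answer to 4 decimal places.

Σxᵢ = 23. Posterior is Gamma(31, 7); MAP = (31−1)/7 = 30/7 ≈ 4.28571.
MLE = x̄ = 23/5 ≈ 4.60000.
Difference = 30/7 − 23/5 = -11/35 ≈ -0.3143.

MAP − MLE = -0.3143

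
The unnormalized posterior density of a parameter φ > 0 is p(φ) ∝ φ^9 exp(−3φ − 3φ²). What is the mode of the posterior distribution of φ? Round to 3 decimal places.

φ̂_MAP = 1.000

ℓ'(φ) = 9/φ − 3 − 6φ. Setting this to zero and multiplying by φ: 6φ² + 3φ − 9 = 0.
φ = (−3 + √(3² + 4·6·9)) / (2·6) = (−3 + √225) / 12 = (−3 + 15)/12 = 1.
ℓ''(φ) = −9/φ² − 6 < 0, confirming a maximum.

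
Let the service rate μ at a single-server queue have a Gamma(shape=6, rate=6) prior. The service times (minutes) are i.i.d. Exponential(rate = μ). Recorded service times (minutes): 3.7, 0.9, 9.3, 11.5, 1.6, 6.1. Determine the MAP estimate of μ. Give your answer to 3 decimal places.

The Exponential(rate=μ) likelihood is ∝ μ^n e^(−μΣtᵢ). Here n = 6 and Σtᵢ = 3.7 + 0.9 + 9.3 + 11.5 + 1.6 + 6.1 = 33.1.
Posterior ∝ μ^5e^(−6μ) · μ^6e^(−33.1μ) = μ^11e^(−39.1μ), i.e. Gamma(12, 39.1).
Mode = (a−1)/b = 11/39.1 ≈ 0.281.

μ̂_MAP = 0.281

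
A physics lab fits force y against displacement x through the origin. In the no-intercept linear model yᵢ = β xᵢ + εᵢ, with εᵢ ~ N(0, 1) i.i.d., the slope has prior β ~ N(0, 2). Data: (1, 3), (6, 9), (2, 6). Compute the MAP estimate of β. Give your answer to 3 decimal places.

log p(β | y) = −Σ(yᵢ − βxᵢ)²/(2·1) − β²/(2·2) + const.
Setting the derivative to zero: Σxᵢ(yᵢ − βxᵢ)/1 − β/2 = 0, so β = Σxᵢyᵢ / (Σxᵢ² + σ²/τ²).
Σxᵢyᵢ = 1·3 + 6·9 + 2·6 = 69; Σxᵢ² = 41; σ²/τ² = 0.5.
β̂_MAP = 69 / (41 + 0.5) = 69/41.5 ≈ 1.663.

β̂_MAP = 1.663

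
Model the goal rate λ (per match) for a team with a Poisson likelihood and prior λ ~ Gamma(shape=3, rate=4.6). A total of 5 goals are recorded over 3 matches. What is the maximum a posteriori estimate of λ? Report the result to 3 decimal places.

Σxᵢ = 5, n = 3.
Posterior ∝ λ^2e^(−4.6λ) · λ^5e^(−3λ) = λ^7e^(−7.6λ), i.e. Gamma(shape=8, rate=7.6).
The mode of a Gamma(a, b) with a ≥ 1 (shape–rate) is (a−1)/b = 7/7.6 ≈ 0.921.

λ̂_MAP = 0.921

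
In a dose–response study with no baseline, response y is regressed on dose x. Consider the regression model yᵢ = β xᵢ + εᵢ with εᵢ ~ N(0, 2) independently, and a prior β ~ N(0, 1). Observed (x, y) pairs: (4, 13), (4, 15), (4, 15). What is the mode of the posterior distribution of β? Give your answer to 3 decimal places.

log p(β | y) = −Σ(yᵢ − βxᵢ)²/(2·2) − β²/(2·1) + const.
Setting the derivative to zero: Σxᵢ(yᵢ − βxᵢ)/2 − β/1 = 0, so β = Σxᵢyᵢ / (Σxᵢ² + σ²/τ²).
Σxᵢyᵢ = 4·13 + 4·15 + 4·15 = 172; Σxᵢ² = 48; σ²/τ² = 2.
β̂_MAP = 172 / (48 + 2) = 172/50 ≈ 3.440.

β̂_MAP = 3.440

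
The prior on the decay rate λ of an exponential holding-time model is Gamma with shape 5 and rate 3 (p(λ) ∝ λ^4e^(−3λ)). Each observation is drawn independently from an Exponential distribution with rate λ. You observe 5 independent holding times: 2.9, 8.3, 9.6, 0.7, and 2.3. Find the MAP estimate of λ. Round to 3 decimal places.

The Exponential(rate=λ) likelihood is ∝ λ^n e^(−λΣtᵢ). Here n = 5 and Σtᵢ = 2.9 + 8.3 + 9.6 + 0.7 + 2.3 = 23.8.
Posterior ∝ λ^4e^(−3λ) · λ^5e^(−23.8λ) = λ^9e^(−26.8λ), i.e. Gamma(10, 26.8).
Mode = (a−1)/b = 9/26.8 ≈ 0.336.

λ̂_MAP = 0.336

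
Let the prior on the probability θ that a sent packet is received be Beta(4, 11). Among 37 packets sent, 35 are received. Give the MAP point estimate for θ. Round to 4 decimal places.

θ̂_MAP = 0.7600

Prior: Beta(4, 11).
Data: 35 successes in 37 trials. The binomial likelihood contributes θ^35(1−θ)^2, so the posterior is Beta(4+35, 11+2) = Beta(39, 13).
For Beta(a, b) with a, b > 1 the mode is (a−1)/(a+b−2) = 38/50 ≈ 0.7600.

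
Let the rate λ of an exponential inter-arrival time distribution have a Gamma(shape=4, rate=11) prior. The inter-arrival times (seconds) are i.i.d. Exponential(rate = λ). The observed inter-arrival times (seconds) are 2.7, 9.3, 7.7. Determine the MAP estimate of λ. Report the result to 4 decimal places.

The Exponential(rate=λ) likelihood is ∝ λ^n e^(−λΣtᵢ). Here n = 3 and Σtᵢ = 2.7 + 9.3 + 7.7 = 19.7.
Posterior ∝ λ^3e^(−11λ) · λ^3e^(−19.7λ) = λ^6e^(−30.7λ), i.e. Gamma(7, 30.7).
Mode = (a−1)/b = 6/30.7 ≈ 0.1954.

λ̂_MAP = 0.1954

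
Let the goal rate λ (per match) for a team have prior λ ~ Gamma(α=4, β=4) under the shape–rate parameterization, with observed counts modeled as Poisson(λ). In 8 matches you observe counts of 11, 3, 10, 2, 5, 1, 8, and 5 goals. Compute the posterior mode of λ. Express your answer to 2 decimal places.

Σxᵢ = 11+3+10+2+5+1+8+5 = 45, with n = 8.
Posterior ∝ λ^3e^(−4λ) · λ^45e^(−8λ) = λ^48e^(−12λ), i.e. Gamma(shape=49, rate=12).
The mode of a Gamma(a, b) with a ≥ 1 (shape–rate) is (a−1)/b = 48/12 ≈ 4.00.

λ̂_MAP = 4.00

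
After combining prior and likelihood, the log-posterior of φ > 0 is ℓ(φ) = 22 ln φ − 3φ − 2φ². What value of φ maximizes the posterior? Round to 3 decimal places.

ℓ'(φ) = 22/φ − 3 − 4φ. Setting this to zero and multiplying by φ: 4φ² + 3φ − 22 = 0.
φ = (−3 + √(3² + 4·4·22)) / (2·4) = (−3 + √361) / 8 = (−3 + 19)/8 = 2.
ℓ''(φ) = −22/φ² − 4 < 0, confirming a maximum.

φ̂_MAP = 2.000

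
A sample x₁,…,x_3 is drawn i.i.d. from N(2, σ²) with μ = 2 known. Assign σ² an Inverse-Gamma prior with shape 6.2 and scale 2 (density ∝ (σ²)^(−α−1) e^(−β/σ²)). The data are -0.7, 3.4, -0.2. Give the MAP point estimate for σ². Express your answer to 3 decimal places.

σ̂²_MAP = 1.040

Sum of squared deviations about the known mean: SS = (-0.7−2)² + (3.4−2)² + (-0.2−2)² = 14.09.
The Normal likelihood contributes (σ²)^(−n/2) exp(−SS/(2σ²)), so the posterior is Inverse-Gamma(α + n/2, β + SS/2) = Inverse-Gamma(7.7, 9.045).
The mode of Inverse-Gamma(a, b) is b/(a+1) = 9.045/8.7 ≈ 1.040.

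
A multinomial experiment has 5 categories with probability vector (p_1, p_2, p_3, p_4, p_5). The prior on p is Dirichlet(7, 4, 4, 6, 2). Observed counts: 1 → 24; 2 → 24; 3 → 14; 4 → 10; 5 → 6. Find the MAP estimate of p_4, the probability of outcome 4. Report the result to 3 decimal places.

The posterior is Dirichlet(αᵢ + nᵢ) = Dirichlet(31, 28, 18, 16, 8).
For a Dirichlet(a₁,…,a_K) with all aᵢ > 1, the mode has j-th component (aⱼ − 1)/(Σaᵢ − K).
Here Σaᵢ = 101 and K = 5, so p_4 = (16 − 1)/(101 − 5) = 15/96 ≈ 0.156.

MAP estimate: 0.156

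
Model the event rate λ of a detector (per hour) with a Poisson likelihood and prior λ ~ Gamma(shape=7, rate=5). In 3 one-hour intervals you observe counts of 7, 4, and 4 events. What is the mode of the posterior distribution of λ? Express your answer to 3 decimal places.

Σxᵢ = 7+4+4 = 15, with n = 3.
Posterior ∝ λ^6e^(−5λ) · λ^15e^(−3λ) = λ^21e^(−8λ), i.e. Gamma(shape=22, rate=8).
The mode of a Gamma(a, b) with a ≥ 1 (shape–rate) is (a−1)/b = 21/8 ≈ 2.625.

λ̂_MAP = 2.625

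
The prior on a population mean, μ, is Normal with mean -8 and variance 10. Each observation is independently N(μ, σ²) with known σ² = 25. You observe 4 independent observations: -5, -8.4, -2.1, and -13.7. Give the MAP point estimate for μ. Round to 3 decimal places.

n = 4; x̄ = ((-5) + (-8.4) + (-2.1) + (-13.7))/4 = -29.2/4 = -7.3.
For a Normal prior and Normal likelihood with known variance, the posterior is Normal; its mode equals its mean, the precision-weighted average.
Prior precision 1/σ₀² = 1/10 = 0.1; data precision n/σ² = 4/25 = 0.16.
μ̂ = (0.1·(-8) + 0.16·(-7.3)) / (0.1 + 0.16) = (-1.968)/0.26 = -492/65 ≈ -7.569.

μ̂_MAP = -7.569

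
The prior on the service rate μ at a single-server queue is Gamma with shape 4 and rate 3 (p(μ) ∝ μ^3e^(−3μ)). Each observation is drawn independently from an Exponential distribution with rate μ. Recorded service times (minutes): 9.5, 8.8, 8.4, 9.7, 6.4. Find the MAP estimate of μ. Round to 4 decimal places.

The Exponential(rate=μ) likelihood is ∝ μ^n e^(−μΣtᵢ). Here n = 5 and Σtᵢ = 9.5 + 8.8 + 8.4 + 9.7 + 6.4 = 42.8.
Posterior ∝ μ^3e^(−3μ) · μ^5e^(−42.8μ) = μ^8e^(−45.8μ), i.e. Gamma(9, 45.8).
Mode = (a−1)/b = 8/45.8 ≈ 0.1747.

μ̂_MAP = 0.1747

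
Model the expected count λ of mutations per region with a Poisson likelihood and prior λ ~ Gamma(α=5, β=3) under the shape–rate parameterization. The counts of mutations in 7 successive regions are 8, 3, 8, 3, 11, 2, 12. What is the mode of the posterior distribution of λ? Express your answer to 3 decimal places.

Σxᵢ = 8+3+8+3+11+2+12 = 47, with n = 7.
Posterior ∝ λ^4e^(−3λ) · λ^47e^(−7λ) = λ^51e^(−10λ), i.e. Gamma(shape=52, rate=10).
The mode of a Gamma(a, b) with a ≥ 1 (shape–rate) is (a−1)/b = 51/10 ≈ 5.100.

λ̂_MAP = 5.100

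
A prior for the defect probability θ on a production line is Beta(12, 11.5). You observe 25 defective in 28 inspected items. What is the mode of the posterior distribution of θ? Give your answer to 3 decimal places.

Prior: Beta(12, 11.5).
Data: 25 successes in 28 trials. The binomial likelihood contributes θ^25(1−θ)^3, so the posterior is Beta(12+25, 11.5+3) = Beta(37, 14.5).
For Beta(a, b) with a, b > 1 the mode is (a−1)/(a+b−2) = 36/49.5 ≈ 0.727.

θ̂_MAP = 0.727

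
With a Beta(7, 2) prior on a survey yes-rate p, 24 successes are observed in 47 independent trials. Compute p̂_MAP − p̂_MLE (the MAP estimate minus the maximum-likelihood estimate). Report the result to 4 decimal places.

MAP − MLE = 0.0449

Posterior is Beta(31, 25); MAP = (31−1)/(56−2) = 30/54 ≈ 0.55556.
MLE ignores the prior: p̂_MLE = k/n = 24/47 ≈ 0.51064.
Difference = 30/54 − 24/47 = 19/423 ≈ 0.0449.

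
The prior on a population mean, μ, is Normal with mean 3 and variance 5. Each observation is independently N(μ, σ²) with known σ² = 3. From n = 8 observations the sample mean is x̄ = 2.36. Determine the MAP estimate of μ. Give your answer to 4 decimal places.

μ̂_MAP = 2.4047

n = 8, x̄ = 2.36.
For a Normal prior and Normal likelihood with known variance, the posterior is Normal; its mode equals its mean, the precision-weighted average.
Prior precision 1/σ₀² = 1/5 = 0.2; data precision n/σ² = 8/3.
μ̂ = (0.2·3 + (8/3)·2.36) / (0.2 + 8/3) = (517/75)/(43/15) = 517/215 ≈ 2.4047.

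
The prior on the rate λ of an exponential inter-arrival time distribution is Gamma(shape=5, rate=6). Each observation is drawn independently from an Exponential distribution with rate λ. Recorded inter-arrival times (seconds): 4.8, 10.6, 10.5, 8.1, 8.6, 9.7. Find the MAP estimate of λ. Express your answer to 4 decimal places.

The Exponential(rate=λ) likelihood is ∝ λ^n e^(−λΣtᵢ). Here n = 6 and Σtᵢ = 4.8 + 10.6 + 10.5 + 8.1 + 8.6 + 9.7 = 52.3.
Posterior ∝ λ^4e^(−6λ) · λ^6e^(−52.3λ) = λ^10e^(−58.3λ), i.e. Gamma(11, 58.3).
Mode = (a−1)/b = 10/58.3 ≈ 0.1715.

λ̂_MAP = 0.1715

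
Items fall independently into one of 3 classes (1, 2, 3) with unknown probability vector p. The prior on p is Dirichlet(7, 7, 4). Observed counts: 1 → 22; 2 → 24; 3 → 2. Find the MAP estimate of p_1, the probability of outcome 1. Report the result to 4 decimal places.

MAP estimate: 0.4444

The posterior is Dirichlet(αᵢ + nᵢ) = Dirichlet(29, 31, 6).
For a Dirichlet(a₁,…,a_K) with all aᵢ > 1, the mode has j-th component (aⱼ − 1)/(Σaᵢ − K).
Here Σaᵢ = 66 and K = 3, so p_1 = (29 − 1)/(66 − 3) = 28/63 ≈ 0.4444.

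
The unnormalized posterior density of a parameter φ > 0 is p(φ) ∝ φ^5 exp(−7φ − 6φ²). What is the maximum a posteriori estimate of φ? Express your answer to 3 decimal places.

ℓ'(φ) = 5/φ − 7 − 12φ. Setting this to zero and multiplying by φ: 12φ² + 7φ − 5 = 0.
φ = (−7 + √(7² + 4·12·5)) / (2·12) = (−7 + √289) / 24 = (−7 + 17)/24 = 5/12.
ℓ''(φ) = −5/φ² − 12 < 0, confirming a maximum.

φ̂_MAP = 0.417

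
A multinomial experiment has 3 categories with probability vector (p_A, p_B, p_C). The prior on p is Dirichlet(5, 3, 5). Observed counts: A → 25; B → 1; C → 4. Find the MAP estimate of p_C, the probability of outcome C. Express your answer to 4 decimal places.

The posterior is Dirichlet(αᵢ + nᵢ) = Dirichlet(30, 4, 9).
For a Dirichlet(a₁,…,a_K) with all aᵢ > 1, the mode has j-th component (aⱼ − 1)/(Σaᵢ − K).
Here Σaᵢ = 43 and K = 3, so p_C = (9 − 1)/(43 − 3) = 8/40 ≈ 0.2000.

MAP estimate of p_C = 0.2000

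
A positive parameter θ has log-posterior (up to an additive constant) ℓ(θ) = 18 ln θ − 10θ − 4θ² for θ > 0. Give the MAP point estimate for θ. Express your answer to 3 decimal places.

θ̂_MAP = 1.000

ℓ'(θ) = 18/θ − 10 − 8θ. Setting this to zero and multiplying by θ: 8θ² + 10θ − 18 = 0.
θ = (−10 + √(10² + 4·8·18)) / (2·8) = (−10 + √676) / 16 = (−10 + 26)/16 = 1.
ℓ''(θ) = −18/θ² − 8 < 0, confirming a maximum.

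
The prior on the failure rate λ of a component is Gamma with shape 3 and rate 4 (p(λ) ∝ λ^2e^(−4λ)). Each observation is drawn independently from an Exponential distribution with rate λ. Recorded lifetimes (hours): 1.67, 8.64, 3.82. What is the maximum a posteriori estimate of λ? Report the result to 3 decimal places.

The Exponential(rate=λ) likelihood is ∝ λ^n e^(−λΣtᵢ). Here n = 3 and Σtᵢ = 1.67 + 8.64 + 3.82 = 14.13.
Posterior ∝ λ^2e^(−4λ) · λ^3e^(−14.13λ) = λ^5e^(−18.13λ), i.e. Gamma(6, 18.13).
Mode = (a−1)/b = 5/18.13 ≈ 0.276.

λ̂_MAP = 0.276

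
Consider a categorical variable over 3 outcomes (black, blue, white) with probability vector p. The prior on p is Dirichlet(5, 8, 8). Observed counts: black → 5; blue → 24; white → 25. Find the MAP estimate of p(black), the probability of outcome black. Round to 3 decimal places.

The posterior is Dirichlet(αᵢ + nᵢ) = Dirichlet(10, 32, 33).
For a Dirichlet(a₁,…,a_K) with all aᵢ > 1, the mode has j-th component (aⱼ − 1)/(Σaᵢ − K).
Here Σaᵢ = 75 and K = 3, so p(black) = (10 − 1)/(75 − 3) = 9/72 ≈ 0.125.

MAP estimate of p(black) = 0.125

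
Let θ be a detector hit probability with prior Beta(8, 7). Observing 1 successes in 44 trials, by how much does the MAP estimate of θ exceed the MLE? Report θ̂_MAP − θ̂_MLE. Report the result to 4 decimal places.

MAP − MLE = 0.1176

Posterior is Beta(9, 50); MAP = (9−1)/(59−2) = 8/57 ≈ 0.14035.
MLE ignores the prior: θ̂_MLE = k/n = 1/44 ≈ 0.02273.
Difference = 8/57 − 1/44 = 295/2508 ≈ 0.1176.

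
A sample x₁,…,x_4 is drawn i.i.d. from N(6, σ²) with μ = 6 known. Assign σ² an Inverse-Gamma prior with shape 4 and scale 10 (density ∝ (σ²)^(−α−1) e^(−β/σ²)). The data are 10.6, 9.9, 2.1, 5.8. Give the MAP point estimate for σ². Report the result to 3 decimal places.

σ̂²_MAP = 5.116

Sum of squared deviations about the known mean: SS = (10.6−6)² + (9.9−6)² + (2.1−6)² + (5.8−6)² = 51.62.
The Normal likelihood contributes (σ²)^(−n/2) exp(−SS/(2σ²)), so the posterior is Inverse-Gamma(α + n/2, β + SS/2) = Inverse-Gamma(6, 35.81).
The mode of Inverse-Gamma(a, b) is b/(a+1) = 35.81/7 ≈ 5.116.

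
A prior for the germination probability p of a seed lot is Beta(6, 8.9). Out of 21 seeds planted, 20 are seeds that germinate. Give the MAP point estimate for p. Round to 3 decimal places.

Prior: Beta(6, 8.9).
Data: 20 successes in 21 trials. The binomial likelihood contributes p^20(1−p)^1, so the posterior is Beta(6+20, 8.9+1) = Beta(26, 9.9).
For Beta(a, b) with a, b > 1 the mode is (a−1)/(a+b−2) = 25/33.9 ≈ 0.737.

p̂_MAP = 0.737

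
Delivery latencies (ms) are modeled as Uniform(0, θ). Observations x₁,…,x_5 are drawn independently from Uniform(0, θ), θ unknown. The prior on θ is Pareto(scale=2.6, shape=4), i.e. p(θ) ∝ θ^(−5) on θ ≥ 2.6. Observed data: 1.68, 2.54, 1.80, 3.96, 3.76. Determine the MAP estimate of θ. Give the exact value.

θ̂_MAP = 3.96

The Uniform(0, θ) likelihood is θ^(−n) for θ ≥ max(xᵢ), zero otherwise. Here max(xᵢ) = 3.96.
Posterior ∝ θ^(−5) · θ^(−5) = θ^(−10) on θ ≥ max(2.6, 3.96) = 3.96.
This density is strictly decreasing in θ, so the posterior mode lies at the lower boundary of the support.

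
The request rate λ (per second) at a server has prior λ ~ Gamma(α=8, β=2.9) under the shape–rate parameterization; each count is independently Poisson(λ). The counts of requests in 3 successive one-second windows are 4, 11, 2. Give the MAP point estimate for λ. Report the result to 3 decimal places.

λ̂_MAP = 4.068

Σxᵢ = 4+11+2 = 17, with n = 3.
Posterior ∝ λ^7e^(−2.9λ) · λ^17e^(−3λ) = λ^24e^(−5.9λ), i.e. Gamma(shape=25, rate=5.9).
The mode of a Gamma(a, b) with a ≥ 1 (shape–rate) is (a−1)/b = 24/5.9 ≈ 4.068.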